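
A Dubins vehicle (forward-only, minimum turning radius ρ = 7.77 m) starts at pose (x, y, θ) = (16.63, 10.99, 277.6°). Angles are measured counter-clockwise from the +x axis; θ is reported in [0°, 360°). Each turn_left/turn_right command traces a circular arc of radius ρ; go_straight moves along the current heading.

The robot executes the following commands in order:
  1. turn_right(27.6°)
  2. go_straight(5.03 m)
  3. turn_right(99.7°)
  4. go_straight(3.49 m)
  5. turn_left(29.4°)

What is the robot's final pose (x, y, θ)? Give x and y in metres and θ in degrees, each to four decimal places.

(-3.4824, 1.2362, 179.7000°)

set_pose: (x, y, θ) = (16.6300, 10.9900, 277.6000°), ρ = 7.77
turn_right(27.6°): centre at ρ to the right, rotate −27.6° → (16.2297, 7.3049, 250.0000°)
go_straight(5.03): x += 5.03·cos θ, y += 5.03·sin θ → (14.5093, 2.5782, 250.0000°)
turn_right(99.7°): centre at ρ to the right, rotate −99.7° → (3.3582, -1.5136, 150.3000°)
go_straight(3.49): x += 3.49·cos θ, y += 3.49·sin θ → (0.3267, 0.2156, 150.3000°)
turn_left(29.4°): centre at ρ to the left, rotate +29.4° → (-3.4824, 1.2362, 179.7000°)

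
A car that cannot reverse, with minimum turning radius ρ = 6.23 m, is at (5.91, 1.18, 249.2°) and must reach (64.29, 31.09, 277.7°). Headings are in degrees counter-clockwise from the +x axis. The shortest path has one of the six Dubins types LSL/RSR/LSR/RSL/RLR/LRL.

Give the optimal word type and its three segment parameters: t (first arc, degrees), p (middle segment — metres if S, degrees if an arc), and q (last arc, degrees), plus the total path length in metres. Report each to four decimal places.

Let ψ = atan2(Δy, Δx) = atan2(29.91, 58.38) = 27.1276° be the start→goal bearing.
Normalize: d = |goal − start| / ρ = 65.595979/6.23 = 10.529050, α = (θ_start − ψ) mod 360° = 222.0724° = 3.875895 rad, β = (θ_goal − ψ) mod 360° = 250.5724° = 4.373314 rad.
Common terms: sin α = -0.670070, cos α = -0.742298, sin β = -0.943063, cos β = -0.332615, cos(α−β) = 0.878817, d² = 110.860886. Work in radians in the unit-radius frame; every candidate has L = ρ·(t + p + q).
LSL: p² = 2 + d² − 2cos(α−β) + 2d(sin α − sin β) = 116.851969; p = √p² = 10.809809; φ = atan2(cos β − cos α, d + sin α − sin β) = 0.037908 rad; t = (φ − α) mod 2π = 2.445198 rad, q = (β − φ) mod 2π = 4.335406 rad → L = 6.23·(2.445198 + 10.809809 + 4.335406) = 6.23·17.590413 = 109.588273 m
RSR: p² = 2 + d² − 2cos(α−β) + 2d(sin β − sin α) = 105.354536; p = √p² = 10.264236; φ = atan2(cos α − cos β, d − sin α + sin β) = -0.039924 rad; t = (α − φ) mod 2π = 3.915820 rad, q = (φ − β) mod 2π = 1.869947 rad → L = 6.23·(3.915820 + 10.264236 + 1.869947) = 6.23·16.050002 = 99.991514 m
LSR: p² = d² − 2 + 2cos(α−β) + 2d(sin α + sin β) = 76.649018; p = √p² = 8.754943; φ = atan2(−cos α − cos β, d + sin α + sin β) − atan2(−2, p) = 0.344571 rad; t = (φ − α) mod 2π = 2.751861 rad, q = (φ − β) mod 2π = 2.254442 rad → L = 6.23·(2.751861 + 8.754943 + 2.254442) = 6.23·13.761245 = 85.732556 m
RSL: p² = d² − 2 + 2cos(α−β) − 2d(sin α + sin β) = 144.588023; p = √p² = 12.024476; φ = atan2(cos α + cos β, d − sin α − sin β) − atan2(2, p) = -0.253116 rad; t = (α − φ) mod 2π = 4.129011 rad, q = (β − φ) mod 2π = 4.626430 rad → L = 6.23·(4.129011 + 12.024476 + 4.626430) = 6.23·20.779916 = 129.458880 m
RLR: c = (6 − d² + 2cos(α−β) + 2d(sin α − sin β))/8 = -12.169317, |c| > 1 → infeasible
LRL: c = (6 − d² + 2cos(α−β) − 2d(sin α − sin β))/8 = -13.606496, |c| > 1 → infeasible
Shortest: LSR with L = 85.732556 m ≈ 85.7326 m
Convert LSR to answer units (arcs ×180/π): t = 2.751861·180/π = 157.6700°, p = ρ·p = 6.23·8.754943 = 54.5433 m, q = 2.254442·180/π = 129.1700°, L = 85.7326 m.

LSR: t = 157.6700°, p = 54.5433 m, q = 129.1700°, L = 85.7326 m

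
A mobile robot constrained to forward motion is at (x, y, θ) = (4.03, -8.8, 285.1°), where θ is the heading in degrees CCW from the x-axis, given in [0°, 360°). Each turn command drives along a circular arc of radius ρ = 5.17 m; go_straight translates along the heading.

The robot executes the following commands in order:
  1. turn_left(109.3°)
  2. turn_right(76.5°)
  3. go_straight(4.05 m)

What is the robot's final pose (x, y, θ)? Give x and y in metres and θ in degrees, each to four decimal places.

(21.3344, -14.8641, 317.9000°)

set_pose: (x, y, θ) = (4.0300, -8.8000, 285.1000°), ρ = 5.17
turn_left(109.3°): centre at ρ to the left, rotate +109.3° → (11.9424, -11.7190, 394.4000° ≡ 34.4000°)
turn_right(76.5°): centre at ρ to the right, rotate −76.5° → (18.3294, -12.1489, -42.1000° ≡ 317.9000°)
go_straight(4.05): x += 4.05·cos θ, y += 4.05·sin θ → (21.3344, -14.8641, 317.9000°)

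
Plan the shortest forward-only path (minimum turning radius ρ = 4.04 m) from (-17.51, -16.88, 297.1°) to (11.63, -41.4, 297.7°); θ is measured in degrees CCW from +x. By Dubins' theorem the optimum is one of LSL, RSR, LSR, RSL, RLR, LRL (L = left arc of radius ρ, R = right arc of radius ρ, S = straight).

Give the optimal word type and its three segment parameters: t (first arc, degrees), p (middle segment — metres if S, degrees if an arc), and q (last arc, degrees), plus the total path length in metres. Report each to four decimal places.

LSR: t = 23.8320°, p = 34.8518 m, q = 23.2320°, L = 38.1704 m

Let ψ = atan2(Δy, Δx) = atan2(-24.52, 29.14) = -40.0791° be the start→goal bearing.
Normalize: d = |goal − start| / ρ = 38.083724/4.04 = 9.426664, α = (θ_start − ψ) mod 360° = 337.1791° = 5.884886 rad, β = (θ_goal − ψ) mod 360° = 337.7791° = 5.895357 rad.
Common terms: sin α = -0.387852, cos α = 0.921722, sin β = -0.378178, cos β = 0.925733, cos(α−β) = 0.999945, d² = 88.861999. Work in radians in the unit-radius frame; every candidate has L = ρ·(t + p + q).
LSL: p² = 2 + d² − 2cos(α−β) + 2d(sin α − sin β) = 88.679734; p = √p² = 9.416992; φ = atan2(cos β − cos α, d + sin α − sin β) = 0.000426 rad; t = (φ − α) mod 2π = 0.398726 rad, q = (β − φ) mod 2π = 5.894932 rad → L = 4.04·(0.398726 + 9.416992 + 5.894932) = 4.04·15.710649 = 63.471022 m
RSR: p² = 2 + d² − 2cos(α−β) + 2d(sin β − sin α) = 89.044483; p = √p² = 9.436338; φ = atan2(cos α − cos β, d − sin α + sin β) = -0.000425 rad; t = (α − φ) mod 2π = 5.885311 rad, q = (φ − β) mod 2π = 0.387403 rad → L = 4.04·(5.885311 + 9.436338 + 0.387403) = 4.04·15.709052 = 63.464569 m
LSR: p² = d² − 2 + 2cos(α−β) + 2d(sin α + sin β) = 74.419670; p = √p² = 8.626684; φ = atan2(−cos α − cos β, d + sin α + sin β) − atan2(−2, p) = 0.017648 rad; t = (φ − α) mod 2π = 0.415948 rad, q = (φ − β) mod 2π = 0.405476 rad → L = 4.04·(0.415948 + 8.626684 + 0.405476) = 4.04·9.448107 = 38.170351 m
RSL: p² = d² − 2 + 2cos(α−β) − 2d(sin α + sin β) = 103.304109; p = √p² = 10.163863; φ = atan2(cos α + cos β, d − sin α − sin β) − atan2(2, p) = -0.014987 rad; t = (α − φ) mod 2π = 5.899873 rad, q = (β − φ) mod 2π = 5.910345 rad → L = 4.04·(5.899873 + 10.163863 + 5.910345) = 4.04·21.974080 = 88.775283 m
RLR: c = (6 − d² + 2cos(α−β) + 2d(sin α − sin β))/8 = -10.130560, |c| > 1 → infeasible
LRL: c = (6 − d² + 2cos(α−β) − 2d(sin α − sin β))/8 = -10.084967, |c| > 1 → infeasible
Shortest: LSR with L = 38.170351 m ≈ 38.1704 m
Convert LSR to answer units (arcs ×180/π): t = 0.415948·180/π = 23.8320°, p = ρ·p = 4.04·8.626684 = 34.8518 m, q = 0.405476·180/π = 23.2320°, L = 38.1704 m.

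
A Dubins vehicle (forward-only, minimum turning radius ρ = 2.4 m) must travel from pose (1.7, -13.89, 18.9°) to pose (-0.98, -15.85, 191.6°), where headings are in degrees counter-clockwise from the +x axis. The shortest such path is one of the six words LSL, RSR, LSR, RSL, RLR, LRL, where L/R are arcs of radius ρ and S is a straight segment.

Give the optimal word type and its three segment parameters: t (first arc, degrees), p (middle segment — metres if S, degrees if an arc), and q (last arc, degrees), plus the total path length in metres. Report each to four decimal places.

Let ψ = atan2(Δy, Δx) = atan2(-1.96, -2.68) = -143.8204° be the start→goal bearing.
Normalize: d = |goal − start| / ρ = 3.320241/2.4 = 1.383434, α = (θ_start − ψ) mod 360° = 162.7204° = 2.840006 rad, β = (θ_goal − ψ) mod 360° = 335.4204° = 5.854190 rad.
Common terms: sin α = 0.297035, cos α = -0.954867, sin β = -0.415957, cos β = 0.909384, cos(α−β) = -0.991894, d² = 1.913889. Work in radians in the unit-radius frame; every candidate has L = ρ·(t + p + q).
LSL: p² = 2 + d² − 2cos(α−β) + 2d(sin α − sin β) = 7.870434; p = √p² = 2.805429; φ = atan2(cos β − cos α, d + sin α − sin β) = 0.726845 rad; t = (φ − α) mod 2π = 4.170024 rad, q = (β − φ) mod 2π = 5.127345 rad → L = 2.4·(4.170024 + 2.805429 + 5.127345) = 2.4·12.102798 = 29.046716 m
RSR: p² = 2 + d² − 2cos(α−β) + 2d(sin β − sin α) = 3.924922; p = √p² = 1.981142; φ = atan2(cos α − cos β, d − sin α + sin β) = -1.225568 rad; t = (α − φ) mod 2π = 4.065574 rad, q = (φ − β) mod 2π = 5.486613 rad → L = 2.4·(4.065574 + 1.981142 + 5.486613) = 2.4·11.533329 = 27.679988 m
LSR: p² = d² − 2 + 2cos(α−β) + 2d(sin α + sin β) = -2.398942 < 0 → infeasible
RSL: p² = d² − 2 + 2cos(α−β) − 2d(sin α + sin β) = -1.740858 < 0 → infeasible
RLR: c = (6 − d² + 2cos(α−β) + 2d(sin α − sin β))/8 = 0.509385; p = 2π − arccos c = 5.246859 rad; φ = atan2(cos α − cos β, d − sin α + sin β) = -1.225568 rad; t = (α − φ + p/2) mod 2π = 0.405818 rad, q = (α − β − t + p) mod 2π = 1.826857 rad → L = 2.4·(0.405818 + 5.246859 + 1.826857) = 2.4·7.479534 = 17.950881 m
LRL: c = (6 − d² + 2cos(α−β) − 2d(sin α − sin β))/8 = 0.016196; p = 2π − arccos c = 4.728585 rad; φ = atan2(cos β − cos α, d + sin α − sin β) = 0.726845 rad; t = (φ − α + p/2) mod 2π = 0.251131 rad, q = (β − α − t + p) mod 2π = 1.208452 rad → L = 2.4·(0.251131 + 4.728585 + 1.208452) = 2.4·6.188169 = 14.851606 m
Shortest: LRL with L = 14.851606 m ≈ 14.8516 m
Convert LRL to answer units (arcs ×180/π): t = 0.251131·180/π = 14.3888°, p = 4.728585·180/π = 270.9280°, q = 1.208452·180/π = 69.2392°, L = 14.8516 m.

LRL: t = 14.3888°, p = 270.9280°, q = 69.2392°, L = 14.8516 m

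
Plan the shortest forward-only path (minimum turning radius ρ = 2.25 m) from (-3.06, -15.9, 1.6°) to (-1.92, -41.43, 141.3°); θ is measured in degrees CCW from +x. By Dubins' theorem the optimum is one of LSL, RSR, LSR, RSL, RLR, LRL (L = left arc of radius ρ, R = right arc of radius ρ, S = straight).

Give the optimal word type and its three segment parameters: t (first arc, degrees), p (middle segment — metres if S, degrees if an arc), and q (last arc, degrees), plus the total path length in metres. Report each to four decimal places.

RSR: t = 85.0172°, p = 21.6678 m, q = 135.2828°, L = 30.3189 m

Let ψ = atan2(Δy, Δx) = atan2(-25.53, 1.14) = -87.4432° be the start→goal bearing.
Normalize: d = |goal − start| / ρ = 25.555440/2.25 = 11.357973, α = (θ_start − ψ) mod 360° = 89.0432° = 1.554098 rad, β = (θ_goal − ψ) mod 360° = 228.7432° = 3.992323 rad.
Common terms: sin α = 0.999861, cos α = 0.016698, sin β = -0.751762, cos β = -0.659434, cos(α−β) = -0.762668, d² = 129.003556. Work in radians in the unit-radius frame; every candidate has L = ρ·(t + p + q).
LSL: p² = 2 + d² − 2cos(α−β) + 2d(sin α − sin β) = 172.318660; p = √p² = 13.127020; φ = atan2(cos β − cos α, d + sin α − sin β) = -0.051530 rad; t = (φ − α) mod 2π = 4.677558 rad, q = (β − φ) mod 2π = 4.043853 rad → L = 2.25·(4.677558 + 13.127020 + 4.043853) = 2.25·21.848430 = 49.158969 m
RSR: p² = 2 + d² − 2cos(α−β) + 2d(sin β − sin α) = 92.739125; p = √p² = 9.630116; φ = atan2(cos α − cos β, d − sin α + sin β) = 0.070268 rad; t = (α − φ) mod 2π = 1.483830 rad, q = (φ − β) mod 2π = 2.361130 rad → L = 2.25·(1.483830 + 9.630116 + 2.361130) = 2.25·13.475076 = 30.318921 m
LSR: p² = d² − 2 + 2cos(α−β) + 2d(sin α + sin β) = 131.114010; p = √p² = 11.450503; φ = atan2(−cos α − cos β, d + sin α + sin β) − atan2(−2, p) = 0.228243 rad; t = (φ − α) mod 2π = 4.957331 rad, q = (φ − β) mod 2π = 2.519106 rad → L = 2.25·(4.957331 + 11.450503 + 2.519106) = 2.25·18.926939 = 42.585613 m
RSL: p² = d² − 2 + 2cos(α−β) − 2d(sin α + sin β) = 119.842428; p = √p² = 10.947257; φ = atan2(cos α + cos β, d − sin α − sin β) − atan2(2, p) = -0.238490 rad; t = (α − φ) mod 2π = 1.792588 rad, q = (β − φ) mod 2π = 4.230813 rad → L = 2.25·(1.792588 + 10.947257 + 4.230813) = 2.25·16.970657 = 38.183978 m
RLR: c = (6 − d² + 2cos(α−β) + 2d(sin α − sin β))/8 = -10.592391, |c| > 1 → infeasible
LRL: c = (6 − d² + 2cos(α−β) − 2d(sin α − sin β))/8 = -20.539832, |c| > 1 → infeasible
Shortest: RSR with L = 30.318921 m ≈ 30.3189 m
Convert RSR to answer units (arcs ×180/π): t = 1.483830·180/π = 85.0172°, p = ρ·p = 2.25·9.630116 = 21.6678 m, q = 2.361130·180/π = 135.2828°, L = 30.3189 m.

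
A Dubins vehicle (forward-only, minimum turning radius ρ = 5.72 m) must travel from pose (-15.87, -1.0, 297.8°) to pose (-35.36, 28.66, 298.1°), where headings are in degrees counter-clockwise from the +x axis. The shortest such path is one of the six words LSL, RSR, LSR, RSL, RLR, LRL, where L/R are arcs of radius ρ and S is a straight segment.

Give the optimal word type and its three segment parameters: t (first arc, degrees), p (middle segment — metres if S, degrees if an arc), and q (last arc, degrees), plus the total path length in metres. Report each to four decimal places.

Let ψ = atan2(Δy, Δx) = atan2(29.66, -19.49) = 123.3095° be the start→goal bearing.
Normalize: d = |goal − start| / ρ = 35.490502/5.72 = 6.204633, α = (θ_start − ψ) mod 360° = 174.4905° = 3.045434 rad, β = (θ_goal − ψ) mod 360° = 174.7905° = 3.050670 rad.
Common terms: sin α = 0.096010, cos α = -0.995380, sin β = 0.090797, cos β = -0.995869, cos(α−β) = 0.999986, d² = 38.497472. Work in radians in the unit-radius frame; every candidate has L = ρ·(t + p + q).
LSL: p² = 2 + d² − 2cos(α−β) + 2d(sin α − sin β) = 38.562190; p = √p² = 6.209846; φ = atan2(cos β − cos α, d + sin α − sin β) = -0.000079 rad; t = (φ − α) mod 2π = 3.237672 rad, q = (β − φ) mod 2π = 3.050749 rad → L = 5.72·(3.237672 + 6.209846 + 3.050749) = 5.72·12.498268 = 71.490090 m
RSR: p² = 2 + d² − 2cos(α−β) + 2d(sin β − sin α) = 38.432809; p = √p² = 6.199420; φ = atan2(cos α − cos β, d − sin α + sin β) = 0.000079 rad; t = (α − φ) mod 2π = 3.045355 rad, q = (φ − β) mod 2π = 3.232594 rad → L = 5.72·(3.045355 + 6.199420 + 3.232594) = 5.72·12.477369 = 71.370553 m
LSR: p² = d² − 2 + 2cos(α−β) + 2d(sin α + sin β) = 40.815590; p = √p² = 6.388708; φ = atan2(−cos α − cos β, d + sin α + sin β) − atan2(−2, p) = 0.605407 rad; t = (φ − α) mod 2π = 3.843158 rad, q = (φ − β) mod 2π = 3.837922 rad → L = 5.72·(3.843158 + 6.388708 + 3.837922) = 5.72·14.069788 = 80.479185 m
RSL: p² = d² − 2 + 2cos(α−β) − 2d(sin α + sin β) = 36.179300; p = √p² = 6.014923; φ = atan2(cos α + cos β, d − sin α − sin β) − atan2(2, p) = -0.640558 rad; t = (α − φ) mod 2π = 3.685992 rad, q = (β − φ) mod 2π = 3.691228 rad → L = 5.72·(3.685992 + 6.014923 + 3.691228) = 5.72·13.392143 = 76.603057 m
RLR: c = (6 − d² + 2cos(α−β) + 2d(sin α − sin β))/8 = -3.804101, |c| > 1 → infeasible
LRL: c = (6 − d² + 2cos(α−β) − 2d(sin α − sin β))/8 = -3.820274, |c| > 1 → infeasible
Shortest: RSR with L = 71.370553 m ≈ 71.3706 m
Convert RSR to answer units (arcs ×180/π): t = 3.045355·180/π = 174.4860°, p = ρ·p = 5.72·6.199420 = 35.4607 m, q = 3.232594·180/π = 185.2140°, L = 71.3706 m.

RSR: t = 174.4860°, p = 35.4607 m, q = 185.2140°, L = 71.3706 m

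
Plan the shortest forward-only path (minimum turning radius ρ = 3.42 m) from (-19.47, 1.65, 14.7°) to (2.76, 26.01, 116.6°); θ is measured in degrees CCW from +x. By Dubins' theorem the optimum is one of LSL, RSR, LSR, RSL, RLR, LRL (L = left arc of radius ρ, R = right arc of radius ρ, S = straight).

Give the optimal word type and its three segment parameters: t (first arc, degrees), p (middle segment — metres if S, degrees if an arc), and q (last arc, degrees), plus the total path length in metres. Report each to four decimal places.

LSL: t = 29.5480°, p = 27.9759 m, q = 72.3520°, L = 34.0583 m

Let ψ = atan2(Δy, Δx) = atan2(24.36, 22.23) = 47.6176° be the start→goal bearing.
Normalize: d = |goal − start| / ρ = 32.978516/3.42 = 9.642841, α = (θ_start − ψ) mod 360° = 327.0824° = 5.708664 rad, β = (θ_goal − ψ) mod 360° = 68.9824° = 1.203970 rad.
Common terms: sin α = -0.543433, cos α = 0.839453, sin β = 0.933470, cos β = 0.358655, cos(α−β) = -0.206204, d² = 92.984380. Work in radians in the unit-radius frame; every candidate has L = ρ·(t + p + q).
LSL: p² = 2 + d² − 2cos(α−β) + 2d(sin α − sin β) = 66.913710; p = √p² = 8.180080; φ = atan2(cos β − cos α, d + sin α − sin β) = -0.058811 rad; t = (φ − α) mod 2π = 0.515710 rad, q = (β − φ) mod 2π = 1.262780 rad → L = 3.42·(0.515710 + 8.180080 + 1.262780) = 3.42·9.958571 = 34.058311 m
RSR: p² = 2 + d² − 2cos(α−β) + 2d(sin β − sin α) = 123.879866; p = √p² = 11.130133; φ = atan2(cos α − cos β, d − sin α + sin β) = 0.043211 rad; t = (α − φ) mod 2π = 5.665453 rad, q = (φ − β) mod 2π = 5.122427 rad → L = 3.42·(5.665453 + 11.130133 + 5.122427) = 3.42·21.918013 = 74.959606 m
LSR: p² = d² − 2 + 2cos(α−β) + 2d(sin α + sin β) = 98.094110; p = √p² = 9.904247; φ = atan2(−cos α − cos β, d + sin α + sin β) − atan2(−2, p) = 0.080399 rad; t = (φ − α) mod 2π = 0.654920 rad, q = (φ − β) mod 2π = 5.159614 rad → L = 3.42·(0.654920 + 9.904247 + 5.159614) = 3.42·15.718781 = 53.758232 m
RSL: p² = d² − 2 + 2cos(α−β) − 2d(sin α + sin β) = 83.049833; p = √p² = 9.113168; φ = atan2(cos α + cos β, d − sin α − sin β) − atan2(2, p) = -0.087268 rad; t = (α − φ) mod 2π = 5.795933 rad, q = (β − φ) mod 2π = 1.291238 rad → L = 3.42·(5.795933 + 9.113168 + 1.291238) = 3.42·16.200339 = 55.405158 m
RLR: c = (6 − d² + 2cos(α−β) + 2d(sin α − sin β))/8 = -14.484983, |c| > 1 → infeasible
LRL: c = (6 − d² + 2cos(α−β) − 2d(sin α − sin β))/8 = -7.364214, |c| > 1 → infeasible
Shortest: LSL with L = 34.058311 m ≈ 34.0583 m
Convert LSL to answer units (arcs ×180/π): t = 0.515710·180/π = 29.5480°, p = ρ·p = 3.42·8.180080 = 27.9759 m, q = 1.262780·180/π = 72.3520°, L = 34.0583 m.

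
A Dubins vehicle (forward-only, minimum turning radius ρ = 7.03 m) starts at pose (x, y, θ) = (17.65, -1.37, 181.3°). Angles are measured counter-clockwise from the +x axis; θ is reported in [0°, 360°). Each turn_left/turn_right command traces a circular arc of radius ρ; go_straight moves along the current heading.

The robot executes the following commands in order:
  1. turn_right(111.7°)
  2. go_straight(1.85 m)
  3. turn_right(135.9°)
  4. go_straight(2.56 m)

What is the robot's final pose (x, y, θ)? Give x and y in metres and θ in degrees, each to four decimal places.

(25.6015, 7.8738, 293.7000°)

set_pose: (x, y, θ) = (17.6500, -1.3700, 181.3000°), ρ = 7.03
turn_right(111.7°): centre at ρ to the right, rotate −111.7° → (10.9014, 8.1087, 69.6000°)
go_straight(1.85): x += 1.85·cos θ, y += 1.85·sin θ → (11.5463, 9.8426, 69.6000°)
turn_right(135.9°): centre at ρ to the right, rotate −135.9° → (24.5725, 10.2179, -66.3000° ≡ 293.7000°)
go_straight(2.56): x += 2.56·cos θ, y += 2.56·sin θ → (25.6015, 7.8738, 293.7000°)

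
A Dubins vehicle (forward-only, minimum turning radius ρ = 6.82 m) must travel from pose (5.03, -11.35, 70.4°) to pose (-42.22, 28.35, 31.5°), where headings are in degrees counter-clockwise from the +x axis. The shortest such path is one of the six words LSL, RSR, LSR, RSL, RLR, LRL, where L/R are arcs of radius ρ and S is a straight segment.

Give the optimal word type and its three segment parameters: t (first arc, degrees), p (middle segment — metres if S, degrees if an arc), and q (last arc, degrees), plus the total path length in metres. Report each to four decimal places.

Let ψ = atan2(Δy, Δx) = atan2(39.70, -47.25) = 139.9626° be the start→goal bearing.
Normalize: d = |goal − start| / ρ = 61.714281/6.82 = 9.049015, α = (θ_start − ψ) mod 360° = 290.4374° = 5.069088 rad, β = (θ_goal − ψ) mod 360° = 251.5374° = 4.390155 rad.
Common terms: sin α = -0.937054, cos α = 0.349183, sin β = -0.948530, cos β = -0.316686, cos(α−β) = 0.778243, d² = 81.884669. Work in radians in the unit-radius frame; every candidate has L = ρ·(t + p + q).
LSL: p² = 2 + d² − 2cos(α−β) + 2d(sin α − sin β) = 82.535875; p = √p² = 9.084926; φ = atan2(cos β − cos α, d + sin α − sin β) = -0.073360 rad; t = (φ − α) mod 2π = 1.140737 rad, q = (β − φ) mod 2π = 4.463515 rad → L = 6.82·(1.140737 + 9.084926 + 4.463515) = 6.82·14.689178 = 100.180194 m
RSR: p² = 2 + d² − 2cos(α−β) + 2d(sin β − sin α) = 82.120491; p = √p² = 9.062036; φ = atan2(cos α − cos β, d − sin α + sin β) = 0.073545 rad; t = (α − φ) mod 2π = 4.995543 rad, q = (φ − β) mod 2π = 1.966575 rad → L = 6.82·(4.995543 + 9.062036 + 1.966575) = 6.82·16.024154 = 109.284731 m
LSR: p² = d² − 2 + 2cos(α−β) + 2d(sin α + sin β) = 47.315785; p = √p² = 6.878647; φ = atan2(−cos α − cos β, d + sin α + sin β) − atan2(−2, p) = 0.278417 rad; t = (φ − α) mod 2π = 1.492514 rad, q = (φ − β) mod 2π = 2.171447 rad → L = 6.82·(1.492514 + 6.878647 + 2.171447) = 6.82·10.542608 = 71.900588 m
RSL: p² = d² − 2 + 2cos(α−β) − 2d(sin α + sin β) = 115.566526; p = √p² = 10.750187; φ = atan2(cos α + cos β, d − sin α − sin β) − atan2(2, p) = -0.180968 rad; t = (α − φ) mod 2π = 5.250057 rad, q = (β − φ) mod 2π = 4.571124 rad → L = 6.82·(5.250057 + 10.750187 + 4.571124) = 6.82·20.571368 = 140.296727 m
RLR: c = (6 − d² + 2cos(α−β) + 2d(sin α − sin β))/8 = -9.265061, |c| > 1 → infeasible
LRL: c = (6 − d² + 2cos(α−β) − 2d(sin α − sin β))/8 = -9.316984, |c| > 1 → infeasible
Shortest: LSR with L = 71.900588 m ≈ 71.9006 m
Convert LSR to answer units (arcs ×180/π): t = 1.492514·180/π = 85.5148°, p = ρ·p = 6.82·6.878647 = 46.9124 m, q = 2.171447·180/π = 124.4148°, L = 71.9006 m.

LSR: t = 85.5148°, p = 46.9124 m, q = 124.4148°, L = 71.9006 m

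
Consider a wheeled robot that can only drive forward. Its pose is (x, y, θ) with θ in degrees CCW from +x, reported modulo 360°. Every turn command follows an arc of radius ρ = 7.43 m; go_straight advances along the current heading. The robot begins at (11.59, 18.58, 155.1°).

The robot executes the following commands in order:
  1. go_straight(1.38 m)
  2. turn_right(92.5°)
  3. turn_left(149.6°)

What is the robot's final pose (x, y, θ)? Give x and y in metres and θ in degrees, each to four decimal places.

(-3.6856, 39.0262, 212.2000°)

set_pose: (x, y, θ) = (11.5900, 18.5800, 155.1000°), ρ = 7.43
go_straight(1.38): x += 1.38·cos θ, y += 1.38·sin θ → (10.3383, 19.1610, 155.1000°)
turn_right(92.5°): centre at ρ to the right, rotate −92.5° → (6.8701, 29.3197, 62.6000°)
turn_left(149.6°): centre at ρ to the left, rotate +149.6° → (-3.6856, 39.0262, 212.2000°)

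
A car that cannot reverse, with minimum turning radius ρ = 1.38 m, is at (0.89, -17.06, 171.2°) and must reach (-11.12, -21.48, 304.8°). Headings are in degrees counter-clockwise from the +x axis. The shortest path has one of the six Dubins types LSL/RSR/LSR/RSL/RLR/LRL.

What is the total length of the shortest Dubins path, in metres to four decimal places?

14.1221 m

Let ψ = atan2(Δy, Δx) = atan2(-4.42, -12.01) = -159.7950° be the start→goal bearing.
Normalize: d = |goal − start| / ρ = 12.797519/1.38 = 9.273565, α = (θ_start − ψ) mod 360° = 330.9950° = 5.776953 rad, β = (θ_goal − ψ) mod 360° = 104.5950° = 1.825528 rad.
Common terms: sin α = -0.484885, cos α = 0.874578, sin β = 0.967731, cos β = -0.251986, cos(α−β) = -0.689620, d² = 85.999002. Work in radians in the unit-radius frame; every candidate has L = ρ·(t + p + q).
LSL: p² = 2 + d² − 2cos(α−β) + 2d(sin α − sin β) = 62.436379; p = √p² = 7.901669; φ = atan2(cos β − cos α, d + sin α − sin β) = -0.143060 rad; t = (φ − α) mod 2π = 0.363172 rad, q = (β − φ) mod 2π = 1.968588 rad → L = 1.38·(0.363172 + 7.901669 + 1.968588) = 1.38·10.233429 = 14.122132 m
RSR: p² = 2 + d² − 2cos(α−β) + 2d(sin β − sin α) = 116.320104; p = √p² = 10.785180; φ = atan2(cos α − cos β, d − sin α + sin β) = 0.104646 rad; t = (α − φ) mod 2π = 5.672308 rad, q = (φ − β) mod 2π = 4.562303 rad → L = 1.38·(5.672308 + 10.785180 + 4.562303) = 1.38·21.019791 = 29.007311 m
LSR: p² = d² − 2 + 2cos(α−β) + 2d(sin α + sin β) = 91.575164; p = √p² = 9.569491; φ = atan2(−cos α − cos β, d + sin α + sin β) − atan2(−2, p) = 0.142305 rad; t = (φ − α) mod 2π = 0.648537 rad, q = (φ − β) mod 2π = 4.599962 rad → L = 1.38·(0.648537 + 9.569491 + 4.599962) = 1.38·14.817990 = 20.448826 m
RSL: p² = d² − 2 + 2cos(α−β) − 2d(sin α + sin β) = 73.664362; p = √p² = 8.582795; φ = atan2(cos α + cos β, d − sin α − sin β) − atan2(2, p) = -0.158233 rad; t = (α − φ) mod 2π = 5.935186 rad, q = (β − φ) mod 2π = 1.983761 rad → L = 1.38·(5.935186 + 8.582795 + 1.983761) = 1.38·16.501742 = 22.772404 m
RLR: c = (6 − d² + 2cos(α−β) + 2d(sin α − sin β))/8 = -13.540013, |c| > 1 → infeasible
LRL: c = (6 − d² + 2cos(α−β) − 2d(sin α − sin β))/8 = -6.804547, |c| > 1 → infeasible
Shortest: LSL with L = 14.122132 m ≈ 14.1221 m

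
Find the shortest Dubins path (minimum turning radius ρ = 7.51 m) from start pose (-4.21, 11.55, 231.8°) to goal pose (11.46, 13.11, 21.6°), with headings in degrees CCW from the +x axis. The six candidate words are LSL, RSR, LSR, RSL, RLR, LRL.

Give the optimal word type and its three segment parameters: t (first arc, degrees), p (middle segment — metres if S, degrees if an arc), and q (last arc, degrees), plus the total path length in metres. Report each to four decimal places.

Let ψ = atan2(Δy, Δx) = atan2(1.56, 15.67) = 5.6853° be the start→goal bearing.
Normalize: d = |goal − start| / ρ = 15.747460/7.51 = 2.096866, α = (θ_start − ψ) mod 360° = 226.1147° = 3.946447 rad, β = (θ_goal − ψ) mod 360° = 15.9147° = 0.277765 rad.
Common terms: sin α = -0.720730, cos α = -0.693216, sin β = 0.274207, cos β = 0.961671, cos(α−β) = -0.864275, d² = 4.396845. Work in radians in the unit-radius frame; every candidate has L = ρ·(t + p + q).
LSL: p² = 2 + d² − 2cos(α−β) + 2d(sin α − sin β) = 3.952899; p = √p² = 1.988190; φ = atan2(cos β − cos α, d + sin α − sin β) = 0.983350 rad; t = (φ − α) mod 2π = 3.320088 rad, q = (β − φ) mod 2π = 5.577600 rad → L = 7.51·(3.320088 + 1.988190 + 5.577600) = 7.51·10.885878 = 81.752947 m
RSR: p² = 2 + d² − 2cos(α−β) + 2d(sin β − sin α) = 12.297890; p = √p² = 3.506835; φ = atan2(cos α − cos β, d − sin α + sin β) = -0.491448 rad; t = (α − φ) mod 2π = 4.437895 rad, q = (φ − β) mod 2π = 5.513972 rad → L = 7.51·(4.437895 + 3.506835 + 5.513972) = 7.51·13.458702 = 101.074853 m
LSR: p² = d² − 2 + 2cos(α−β) + 2d(sin α + sin β) = -1.204301 < 0 → infeasible
RSL: p² = d² − 2 + 2cos(α−β) − 2d(sin α + sin β) = 2.540892; p = √p² = 1.594018; φ = atan2(cos α + cos β, d − sin α − sin β) − atan2(2, p) = -0.792721 rad; t = (α − φ) mod 2π = 4.739168 rad, q = (β − φ) mod 2π = 1.070486 rad → L = 7.51·(4.739168 + 1.594018 + 1.070486) = 7.51·7.403672 = 55.601577 m
RLR: c = (6 − d² + 2cos(α−β) + 2d(sin α − sin β))/8 = -0.537236; p = 2π − arccos c = 4.145232 rad; φ = atan2(cos α − cos β, d − sin α + sin β) = -0.491448 rad; t = (α − φ + p/2) mod 2π = 0.227326 rad, q = (α − β − t + p) mod 2π = 1.303403 rad → L = 7.51·(0.227326 + 4.145232 + 1.303403) = 7.51·5.675961 = 42.626466 m
LRL: c = (6 − d² + 2cos(α−β) − 2d(sin α − sin β))/8 = 0.505888; p = 2π − arccos c = 5.242800 rad; φ = atan2(cos β − cos α, d + sin α − sin β) = 0.983350 rad; t = (φ − α + p/2) mod 2π = 5.941488 rad, q = (β − α − t + p) mod 2π = 1.915815 rad → L = 7.51·(5.941488 + 5.242800 + 1.915815) = 7.51·13.100102 = 98.381770 m
Shortest: RLR with L = 42.626466 m ≈ 42.6265 m
Convert RLR to answer units (arcs ×180/π): t = 0.227326·180/π = 13.0248°, p = 4.145232·180/π = 237.5043°, q = 1.303403·180/π = 74.6795°, L = 42.6265 m.

RLR: t = 13.0248°, p = 237.5043°, q = 74.6795°, L = 42.6265 m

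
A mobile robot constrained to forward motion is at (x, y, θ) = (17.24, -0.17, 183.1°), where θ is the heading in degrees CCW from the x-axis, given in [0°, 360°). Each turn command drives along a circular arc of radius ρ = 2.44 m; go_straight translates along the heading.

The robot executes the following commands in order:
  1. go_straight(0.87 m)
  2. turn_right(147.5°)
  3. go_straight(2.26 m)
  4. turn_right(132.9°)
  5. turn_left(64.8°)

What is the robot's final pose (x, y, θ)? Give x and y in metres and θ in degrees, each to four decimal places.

set_pose: (x, y, θ) = (17.2400, -0.1700, 183.1000°), ρ = 2.44
go_straight(0.87): x += 0.87·cos θ, y += 0.87·sin θ → (16.3713, -0.2170, 183.1000°)
turn_right(147.5°): centre at ρ to the right, rotate −147.5° → (14.8189, 4.2033, 35.6000°)
go_straight(2.26): x += 2.26·cos θ, y += 2.26·sin θ → (16.6565, 5.5189, 35.6000°)
turn_right(132.9°): centre at ρ to the right, rotate −132.9° → (20.4972, 3.2249, -97.3000° ≡ 262.7000°)
turn_left(64.8°): centre at ρ to the left, rotate +64.8° → (21.6064, 0.8570, 327.5000°)

(21.6064, 0.8570, 327.5000°)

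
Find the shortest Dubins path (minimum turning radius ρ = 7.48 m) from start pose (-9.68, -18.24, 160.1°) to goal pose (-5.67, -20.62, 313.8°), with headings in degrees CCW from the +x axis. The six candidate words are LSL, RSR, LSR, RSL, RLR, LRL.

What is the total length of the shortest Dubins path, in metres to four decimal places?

Let ψ = atan2(Δy, Δx) = atan2(-2.38, 4.01) = -30.6898° be the start→goal bearing.
Normalize: d = |goal − start| / ρ = 4.663100/7.48 = 0.623409, α = (θ_start − ψ) mod 360° = 190.7898° = 3.329910 rad, β = (θ_goal − ψ) mod 360° = 344.4898° = 6.012482 rad.
Common terms: sin α = -0.187207, cos α = -0.982321, sin β = -0.267410, cos β = 0.963583, cos(α−β) = -0.896486, d² = 0.388639. Work in radians in the unit-radius frame; every candidate has L = ρ·(t + p + q).
LSL: p² = 2 + d² − 2cos(α−β) + 2d(sin α − sin β) = 4.281610; p = √p² = 2.069205; φ = atan2(cos β − cos α, d + sin α − sin β) = 1.223837 rad; t = (φ − α) mod 2π = 4.177112 rad, q = (β − φ) mod 2π = 4.788644 rad → L = 7.48·(4.177112 + 2.069205 + 4.788644) = 7.48·11.034962 = 82.541512 m
RSR: p² = 2 + d² − 2cos(α−β) + 2d(sin β − sin α) = 4.081613; p = √p² = 2.020300; φ = atan2(cos α − cos β, d − sin α + sin β) = -1.298573 rad; t = (α − φ) mod 2π = 4.628483 rad, q = (φ − β) mod 2π = 5.255317 rad → L = 7.48·(4.628483 + 2.020300 + 5.255317) = 7.48·11.904100 = 89.042667 m
LSR: p² = d² − 2 + 2cos(α−β) + 2d(sin α + sin β) = -3.971158 < 0 → infeasible
RSL: p² = d² − 2 + 2cos(α−β) − 2d(sin α + sin β) = -2.837510 < 0 → infeasible
RLR: c = (6 − d² + 2cos(α−β) + 2d(sin α − sin β))/8 = 0.489798; p = 2π − arccos c = 5.224247 rad; φ = atan2(cos α − cos β, d − sin α + sin β) = -1.298573 rad; t = (α − φ + p/2) mod 2π = 0.957421 rad, q = (α − β − t + p) mod 2π = 1.584255 rad → L = 7.48·(0.957421 + 5.224247 + 1.584255) = 7.48·7.765924 = 58.089110 m
LRL: c = (6 − d² + 2cos(α−β) − 2d(sin α − sin β))/8 = 0.464799; p = 2π − arccos c = 5.195796 rad; φ = atan2(cos β − cos α, d + sin α − sin β) = 1.223837 rad; t = (φ − α + p/2) mod 2π = 0.491825 rad, q = (β − α − t + p) mod 2π = 1.103357 rad → L = 7.48·(0.491825 + 5.195796 + 1.103357) = 7.48·6.790978 = 50.796518 m
Shortest: LRL with L = 50.796518 m ≈ 50.7965 m

50.7965 m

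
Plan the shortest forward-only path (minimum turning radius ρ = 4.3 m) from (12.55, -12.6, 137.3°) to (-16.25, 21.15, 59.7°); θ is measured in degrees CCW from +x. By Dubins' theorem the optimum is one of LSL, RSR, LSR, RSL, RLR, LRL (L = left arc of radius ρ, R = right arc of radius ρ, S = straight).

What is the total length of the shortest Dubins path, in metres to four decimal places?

45.7226 m

Let ψ = atan2(Δy, Δx) = atan2(33.75, -28.80) = 130.4752° be the start→goal bearing.
Normalize: d = |goal − start| / ρ = 44.367809/4.3 = 10.318095, α = (θ_start − ψ) mod 360° = 6.8248° = 0.119115 rad, β = (θ_goal − ψ) mod 360° = 289.2248° = 5.047924 rad.
Common terms: sin α = 0.118833, cos α = 0.992914, sin β = -0.944234, cos β = 0.329275, cos(α−β) = 0.214735, d² = 106.463088. Work in radians in the unit-radius frame; every candidate has L = ρ·(t + p + q).
LSL: p² = 2 + d² − 2cos(α−β) + 2d(sin α − sin β) = 129.971277; p = √p² = 11.400495; φ = atan2(cos β − cos α, d + sin α − sin β) = -0.058244 rad; t = (φ − α) mod 2π = 6.105826 rad, q = (β − φ) mod 2π = 5.106169 rad → L = 4.3·(6.105826 + 11.400495 + 5.106169) = 4.3·22.612490 = 97.233706 m
RSR: p² = 2 + d² − 2cos(α−β) + 2d(sin β − sin α) = 86.095958; p = √p² = 9.278791; φ = atan2(cos α − cos β, d − sin α + sin β) = 0.071583 rad; t = (α − φ) mod 2π = 0.047531 rad, q = (φ − β) mod 2π = 1.306844 rad → L = 4.3·(0.047531 + 9.278791 + 1.306844) = 4.3·10.633166 = 45.722615 m
LSR: p² = d² − 2 + 2cos(α−β) + 2d(sin α + sin β) = 87.859429; p = √p² = 9.373336; φ = atan2(−cos α − cos β, d + sin α + sin β) − atan2(−2, p) = 0.071824 rad; t = (φ − α) mod 2π = 6.235895 rad, q = (φ − β) mod 2π = 1.307085 rad → L = 4.3·(6.235895 + 9.373336 + 1.307085) = 4.3·16.916316 = 72.740159 m
RSL: p² = d² − 2 + 2cos(α−β) − 2d(sin α + sin β) = 121.925689; p = √p² = 11.041997; φ = atan2(cos α + cos β, d − sin α − sin β) − atan2(2, p) = -0.061085 rad; t = (α − φ) mod 2π = 0.180200 rad, q = (β − φ) mod 2π = 5.109009 rad → L = 4.3·(0.180200 + 11.041997 + 5.109009) = 4.3·16.331206 = 70.224185 m
RLR: c = (6 − d² + 2cos(α−β) + 2d(sin α − sin β))/8 = -9.761995, |c| > 1 → infeasible
LRL: c = (6 − d² + 2cos(α−β) − 2d(sin α − sin β))/8 = -15.246410, |c| > 1 → infeasible
Shortest: RSR with L = 45.722615 m ≈ 45.7226 m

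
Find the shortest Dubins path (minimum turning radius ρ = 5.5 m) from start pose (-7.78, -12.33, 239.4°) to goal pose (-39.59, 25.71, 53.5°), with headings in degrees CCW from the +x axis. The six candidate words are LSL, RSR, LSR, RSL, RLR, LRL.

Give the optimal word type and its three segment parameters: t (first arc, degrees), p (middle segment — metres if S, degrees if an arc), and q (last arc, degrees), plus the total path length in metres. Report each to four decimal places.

RSR: t = 114.0766°, p = 39.1821 m, q = 71.8234°, L = 57.0272 m

Let ψ = atan2(Δy, Δx) = atan2(38.04, -31.81) = 129.9032° be the start→goal bearing.
Normalize: d = |goal − start| / ρ = 49.587475/5.5 = 9.015905, α = (θ_start − ψ) mod 360° = 109.4968° = 1.911079 rad, β = (θ_goal − ψ) mod 360° = 283.5968° = 4.949698 rad.
Common terms: sin α = 0.942660, cos α = -0.333754, sin β = -0.971974, cos β = 0.235088, cos(α−β) = -0.994703, d² = 81.286536. Work in radians in the unit-radius frame; every candidate has L = ρ·(t + p + q).
LSL: p² = 2 + d² − 2cos(α−β) + 2d(sin α − sin β) = 119.800263; p = √p² = 10.945331; φ = atan2(cos β − cos α, d + sin α − sin β) = 0.051995 rad; t = (φ − α) mod 2π = 4.424100 rad, q = (β − φ) mod 2π = 4.897703 rad → L = 5.5·(4.424100 + 10.945331 + 4.897703) = 5.5·20.267134 = 111.469238 m
RSR: p² = 2 + d² − 2cos(α−β) + 2d(sin β − sin α) = 50.751619; p = √p² = 7.124017; φ = atan2(cos α − cos β, d − sin α + sin β) = -0.079934 rad; t = (α − φ) mod 2π = 1.991013 rad, q = (φ − β) mod 2π = 1.253554 rad → L = 5.5·(1.991013 + 7.124017 + 1.253554) = 5.5·10.368584 = 57.027213 m
LSR: p² = d² − 2 + 2cos(α−β) + 2d(sin α + sin β) = 76.768546; p = √p² = 8.761766; φ = atan2(−cos α − cos β, d + sin α + sin β) − atan2(−2, p) = 0.235398 rad; t = (φ − α) mod 2π = 4.607504 rad, q = (φ − β) mod 2π = 1.568886 rad → L = 5.5·(4.607504 + 8.761766 + 1.568886) = 5.5·14.938156 = 82.159859 m
RSL: p² = d² − 2 + 2cos(α−β) − 2d(sin α + sin β) = 77.825714; p = √p² = 8.821888; φ = atan2(cos α + cos β, d − sin α − sin β) − atan2(2, p) = -0.233848 rad; t = (α − φ) mod 2π = 2.144928 rad, q = (β − φ) mod 2π = 5.183546 rad → L = 5.5·(2.144928 + 8.821888 + 5.183546) = 5.5·16.150362 = 88.826989 m
RLR: c = (6 − d² + 2cos(α−β) + 2d(sin α − sin β))/8 = -5.343952, |c| > 1 → infeasible
LRL: c = (6 − d² + 2cos(α−β) − 2d(sin α − sin β))/8 = -13.975033, |c| > 1 → infeasible
Shortest: RSR with L = 57.027213 m ≈ 57.0272 m
Convert RSR to answer units (arcs ×180/π): t = 1.991013·180/π = 114.0766°, p = ρ·p = 5.5·7.124017 = 39.1821 m, q = 1.253554·180/π = 71.8234°, L = 57.0272 m.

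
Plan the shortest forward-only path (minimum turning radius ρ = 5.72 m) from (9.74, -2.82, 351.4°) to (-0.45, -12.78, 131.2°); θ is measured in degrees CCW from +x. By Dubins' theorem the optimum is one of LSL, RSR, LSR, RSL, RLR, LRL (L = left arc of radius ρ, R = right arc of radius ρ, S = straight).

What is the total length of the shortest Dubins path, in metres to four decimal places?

Let ψ = atan2(Δy, Δx) = atan2(-9.96, -10.19) = -135.6540° be the start→goal bearing.
Normalize: d = |goal − start| / ρ = 14.249130/5.72 = 2.491107, α = (θ_start − ψ) mod 360° = 127.0540° = 2.217510 rad, β = (θ_goal − ψ) mod 360° = 266.8540° = 4.657480 rad.
Common terms: sin α = 0.798068, cos α = -0.602567, sin β = -0.998493, cos β = -0.054881, cos(α−β) = -0.763796, d² = 6.205612. Work in radians in the unit-radius frame; every candidate has L = ρ·(t + p + q).
LSL: p² = 2 + d² − 2cos(α−β) + 2d(sin α − sin β) = 18.684055; p = √p² = 4.322506; φ = atan2(cos β − cos α, d + sin α − sin β) = 0.127047 rad; t = (φ − α) mod 2π = 4.192722 rad, q = (β − φ) mod 2π = 4.530433 rad → L = 5.72·(4.192722 + 4.322506 + 4.530433) = 5.72·13.045661 = 74.621182 m
RSR: p² = 2 + d² − 2cos(α−β) + 2d(sin β − sin α) = 0.782353; p = √p² = 0.884507; φ = atan2(cos α − cos β, d − sin α + sin β) = -0.667722 rad; t = (α − φ) mod 2π = 2.885232 rad, q = (φ − β) mod 2π = 0.957983 rad → L = 5.72·(2.885232 + 0.884507 + 0.957983) = 5.72·4.727722 = 27.042572 m
LSR: p² = d² − 2 + 2cos(α−β) + 2d(sin α + sin β) = 1.679462; p = √p² = 1.295941; φ = atan2(−cos α − cos β, d + sin α + sin β) − atan2(−2, p) = 1.275346 rad; t = (φ − α) mod 2π = 5.341021 rad, q = (φ − β) mod 2π = 2.901051 rad → L = 5.72·(5.341021 + 1.295941 + 2.901051) = 5.72·9.538013 = 54.557435 m
RSL: p² = d² − 2 + 2cos(α−β) − 2d(sin α + sin β) = 3.676578; p = √p² = 1.917441; φ = atan2(cos α + cos β, d − sin α − sin β) − atan2(2, p) = -1.046044 rad; t = (α − φ) mod 2π = 3.263554 rad, q = (β − φ) mod 2π = 5.703524 rad → L = 5.72·(3.263554 + 1.917441 + 5.703524) = 5.72·10.884519 = 62.259449 m
RLR: c = (6 − d² + 2cos(α−β) + 2d(sin α − sin β))/8 = 0.902206; p = 2π − arccos c = 5.837246 rad; φ = atan2(cos α − cos β, d − sin α + sin β) = -0.667722 rad; t = (α − φ + p/2) mod 2π = 5.803855 rad, q = (α − β − t + p) mod 2π = 3.876606 rad → L = 5.72·(5.803855 + 5.837246 + 3.876606) = 5.72·15.517707 = 88.761282 m
LRL: c = (6 − d² + 2cos(α−β) − 2d(sin α − sin β))/8 = -1.335507, |c| > 1 → infeasible
Shortest: RSR with L = 27.042572 m ≈ 27.0426 m

27.0426 m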